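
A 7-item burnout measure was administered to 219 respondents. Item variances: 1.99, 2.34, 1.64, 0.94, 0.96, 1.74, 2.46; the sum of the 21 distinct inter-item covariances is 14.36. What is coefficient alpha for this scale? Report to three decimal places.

α = 0.821

sum of item variances = 1.99 + 2.34 + 1.64 + 0.94 + 0.96 + 1.74 + 2.46 = 12.07
Sum of distinct covariances = 14.36
Var(T) = sum of item variances + 2·Σcov = 12.07 + 2 × 14.36 = 40.79
α = (7/6)·(1 − 12.07/40.79) = 0.821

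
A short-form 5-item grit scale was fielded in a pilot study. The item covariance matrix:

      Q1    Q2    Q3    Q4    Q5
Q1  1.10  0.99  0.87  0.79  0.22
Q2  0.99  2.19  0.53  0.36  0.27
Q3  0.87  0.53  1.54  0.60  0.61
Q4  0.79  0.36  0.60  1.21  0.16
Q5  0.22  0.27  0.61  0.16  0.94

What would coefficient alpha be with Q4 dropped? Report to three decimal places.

α = 0.730

Remaining items: Q1, Q2, Q3, Q5 (k = 4).
ΣVar(i) = 1.10 + 2.19 + 1.54 + 0.94 = 5.77
total variance = 5.77 + 2 × 3.49 = 12.75
α (item deleted) = (4/3)·(1 − 5.77/12.75) = 0.730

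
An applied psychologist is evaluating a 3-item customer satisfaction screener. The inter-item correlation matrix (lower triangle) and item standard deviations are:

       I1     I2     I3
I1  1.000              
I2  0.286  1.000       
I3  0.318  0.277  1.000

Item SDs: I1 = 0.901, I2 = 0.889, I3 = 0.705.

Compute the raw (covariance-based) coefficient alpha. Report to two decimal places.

Σσ²ᵢ = 0.901² + 0.889² + 0.705² = 2.0991
Covariances σ_ij = r_ij · s_i · s_j:
  σ(I1,I2) = 0.286 × 0.901 × 0.889 = 0.2291
  σ(I1,I3) = 0.318 × 0.901 × 0.705 = 0.2020
  σ(I2,I3) = 0.277 × 0.889 × 0.705 = 0.1736
σ²_T = Σσ²ᵢ + 2·Σσ_ij = 2.0991 + 2 × 0.6047 = 3.3085
α = (3/2)·(1 − 2.0991/3.3085) = 0.55

coefficient alpha = 0.55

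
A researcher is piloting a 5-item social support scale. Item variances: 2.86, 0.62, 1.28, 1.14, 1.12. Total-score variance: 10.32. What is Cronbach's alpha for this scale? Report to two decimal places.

ΣVar(i) = 2.86 + 0.62 + 1.28 + 1.14 + 1.12 = 7.02
α = (k/(k−1))·(1 − ΣVar(i)/σ²_T) = (5/4)·(1 − 7.02/10.32) = 0.40

α = 0.40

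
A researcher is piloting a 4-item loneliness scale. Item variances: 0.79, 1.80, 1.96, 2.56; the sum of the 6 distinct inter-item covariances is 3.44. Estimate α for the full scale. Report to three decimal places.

α = 0.656

Σσᵢ² = 0.79 + 1.80 + 1.96 + 2.56 = 7.11
Sum of distinct covariances = 3.44
Var(T) = Σσᵢ² + 2·Σcov = 7.11 + 2 × 3.44 = 13.99
α = (4/3)·(1 − 7.11/13.99) = 0.656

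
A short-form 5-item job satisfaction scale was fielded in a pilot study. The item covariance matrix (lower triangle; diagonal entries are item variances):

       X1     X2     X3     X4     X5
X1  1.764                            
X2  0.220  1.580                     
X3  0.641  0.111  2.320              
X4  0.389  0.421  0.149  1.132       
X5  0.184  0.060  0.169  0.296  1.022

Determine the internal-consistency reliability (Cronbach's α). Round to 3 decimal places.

Σσ²ᵢ = 1.764 + 1.580 + 2.320 + 1.132 + 1.022 = 7.818
Σ_{i<j} σ_ij = 2.640
σ²_total = 7.818 + 2 × 2.640 = 13.098
α = (k/(k−1))·(1 − Σσ²ᵢ/σ²_total) = (5/4)·(1 − 7.818/13.098) = 0.504

Cronbach's α = 0.504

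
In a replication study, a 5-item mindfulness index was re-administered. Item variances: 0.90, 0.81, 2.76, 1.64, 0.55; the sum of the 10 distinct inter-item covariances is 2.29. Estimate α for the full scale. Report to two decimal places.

sum of item variances = 0.90 + 0.81 + 2.76 + 1.64 + 0.55 = 6.66
Sum of distinct covariances = 2.29
σ²_total = sum of item variances + 2·Σcov = 6.66 + 2 × 2.29 = 11.24
α = (5/4)·(1 − 6.66/11.24) = 0.51

α = 0.51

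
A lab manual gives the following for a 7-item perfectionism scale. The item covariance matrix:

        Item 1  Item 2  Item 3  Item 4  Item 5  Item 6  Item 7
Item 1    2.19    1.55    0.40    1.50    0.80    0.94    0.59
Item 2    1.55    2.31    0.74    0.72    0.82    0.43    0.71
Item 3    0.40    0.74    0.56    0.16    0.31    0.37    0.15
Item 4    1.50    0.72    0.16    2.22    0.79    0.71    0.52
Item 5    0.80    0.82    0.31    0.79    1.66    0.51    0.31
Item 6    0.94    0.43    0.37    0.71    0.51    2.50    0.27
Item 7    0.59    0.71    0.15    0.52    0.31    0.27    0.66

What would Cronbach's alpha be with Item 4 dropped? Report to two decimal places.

Cronbach's alpha = 0.77

Remaining items: Item 1, Item 2, Item 3, Item 5, Item 6, Item 7 (k = 6).
ΣVar(i) = 2.19 + 2.31 + 0.56 + 1.66 + 2.50 + 0.66 = 9.88
σ²_T = 9.88 + 2 × 8.90 = 27.68
α (item deleted) = (6/5)·(1 − 9.88/27.68) = 0.77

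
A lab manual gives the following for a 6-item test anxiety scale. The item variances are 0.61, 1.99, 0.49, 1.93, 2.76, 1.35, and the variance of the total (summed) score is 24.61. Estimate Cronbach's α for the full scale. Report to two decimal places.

Cronbach's α = 0.75

Σσ²ᵢ = 0.61 + 1.99 + 0.49 + 1.93 + 2.76 + 1.35 = 9.13
α = (k/(k−1))·(1 − Σσ²ᵢ/σ²_total) = (6/5)·(1 − 9.13/24.61) = 0.75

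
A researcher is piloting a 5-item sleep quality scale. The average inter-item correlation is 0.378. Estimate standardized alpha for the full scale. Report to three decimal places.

standardized alpha = 0.752

Standardized α = k·r̄ / (1 + (k−1)·r̄) = 5 × 0.378 / (1 + 4 × 0.378)
  = 1.8900 / 2.5120 = 0.752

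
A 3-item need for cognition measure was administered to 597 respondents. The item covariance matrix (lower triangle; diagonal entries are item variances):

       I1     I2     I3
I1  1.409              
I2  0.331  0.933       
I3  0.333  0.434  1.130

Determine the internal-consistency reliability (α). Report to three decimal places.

sum of item variances = 1.409 + 0.933 + 1.130 = 3.472
Σ_{i<j} σ_ij = 1.098
total variance = 3.472 + 2 × 1.098 = 5.668
α = (k/(k−1))·(1 − sum of item variances/total variance) = (3/2)·(1 − 3.472/5.668) = 0.581

α = 0.581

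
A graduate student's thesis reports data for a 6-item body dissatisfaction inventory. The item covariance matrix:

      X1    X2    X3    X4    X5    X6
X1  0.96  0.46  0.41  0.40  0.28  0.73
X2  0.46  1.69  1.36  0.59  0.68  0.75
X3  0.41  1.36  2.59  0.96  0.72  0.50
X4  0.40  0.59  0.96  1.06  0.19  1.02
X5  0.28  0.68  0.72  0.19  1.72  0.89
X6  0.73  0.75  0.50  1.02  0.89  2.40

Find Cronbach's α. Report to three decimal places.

α = 0.787

sum of item variances = 0.96 + 1.69 + 2.59 + 1.06 + 1.72 + 2.40 = 10.42
Σ_{i<j} σ_ij = 9.94
Var(T) = 10.42 + 2 × 9.94 = 30.30
α = (k/(k−1))·(1 − sum of item variances/Var(T)) = (6/5)·(1 − 10.42/30.30) = 0.787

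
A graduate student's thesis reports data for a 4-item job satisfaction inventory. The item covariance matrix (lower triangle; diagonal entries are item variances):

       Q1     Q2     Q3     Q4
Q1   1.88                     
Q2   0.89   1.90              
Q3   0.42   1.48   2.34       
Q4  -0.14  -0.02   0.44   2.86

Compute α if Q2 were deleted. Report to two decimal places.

α = 0.25

Remaining items: Q1, Q3, Q4 (k = 3).
Σσ²ᵢ = 1.88 + 2.34 + 2.86 = 7.08
Var(T) = 7.08 + 2 × 0.72 = 8.52
α (item deleted) = (3/2)·(1 − 7.08/8.52) = 0.25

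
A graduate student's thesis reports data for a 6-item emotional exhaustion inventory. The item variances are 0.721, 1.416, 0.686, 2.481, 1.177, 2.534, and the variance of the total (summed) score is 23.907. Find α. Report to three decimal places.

α = 0.747

Σσ²ᵢ = 0.721 + 1.416 + 0.686 + 2.481 + 1.177 + 2.534 = 9.015
α = (k/(k−1))·(1 − Σσ²ᵢ/σ²_total) = (6/5)·(1 − 9.015/23.907) = 0.747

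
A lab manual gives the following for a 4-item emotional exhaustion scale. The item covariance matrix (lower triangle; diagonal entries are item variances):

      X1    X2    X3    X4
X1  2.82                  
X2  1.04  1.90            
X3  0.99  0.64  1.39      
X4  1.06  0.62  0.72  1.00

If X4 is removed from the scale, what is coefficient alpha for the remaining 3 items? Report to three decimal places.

coefficient alpha = 0.700

Remaining items: X1, X2, X3 (k = 3).
Σσᵢ² = 2.82 + 1.90 + 1.39 = 6.11
σ²_total = 6.11 + 2 × 2.67 = 11.45
α (item deleted) = (3/2)·(1 − 6.11/11.45) = 0.700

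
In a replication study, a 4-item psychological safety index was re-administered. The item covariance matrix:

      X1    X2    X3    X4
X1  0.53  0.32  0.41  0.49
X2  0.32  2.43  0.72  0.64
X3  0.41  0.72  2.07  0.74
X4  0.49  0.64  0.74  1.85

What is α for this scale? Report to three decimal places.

Σσ²ᵢ = 0.53 + 2.43 + 2.07 + 1.85 = 6.88
Sum of off-diagonal covariances = 3.32
σ²_T = 6.88 + 2 × 3.32 = 13.52
α = (k/(k−1))·(1 − Σσ²ᵢ/σ²_T) = (4/3)·(1 − 6.88/13.52) = 0.655

α = 0.655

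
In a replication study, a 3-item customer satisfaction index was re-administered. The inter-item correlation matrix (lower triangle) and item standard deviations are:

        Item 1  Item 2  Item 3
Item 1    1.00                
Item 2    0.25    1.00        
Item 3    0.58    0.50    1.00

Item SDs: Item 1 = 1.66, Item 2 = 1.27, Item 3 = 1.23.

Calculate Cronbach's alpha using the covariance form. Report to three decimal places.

α = 0.688

Σσ²ᵢ = 1.66² + 1.27² + 1.23² = 5.8814
Covariances σ_ij = r_ij · s_i · s_j:
  σ(Item 1,Item 2) = 0.25 × 1.66 × 1.27 = 0.5271
  σ(Item 1,Item 3) = 0.58 × 1.66 × 1.23 = 1.1842
  σ(Item 2,Item 3) = 0.50 × 1.27 × 1.23 = 0.7811
σ²_T = Σσ²ᵢ + 2·Σσ_ij = 5.8814 + 2 × 2.4924 = 10.8662
α = (3/2)·(1 − 5.8814/10.8662) = 0.688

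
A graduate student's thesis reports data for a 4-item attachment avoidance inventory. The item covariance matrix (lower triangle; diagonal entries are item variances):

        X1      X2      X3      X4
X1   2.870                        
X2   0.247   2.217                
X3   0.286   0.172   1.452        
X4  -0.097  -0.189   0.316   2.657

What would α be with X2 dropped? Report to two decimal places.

α = 0.19

Remaining items: X1, X3, X4 (k = 3).
ΣVar(i) = 2.870 + 1.452 + 2.657 = 6.979
σ²_total = 6.979 + 2 × 0.505 = 7.989
α (item deleted) = (3/2)·(1 − 6.979/7.989) = 0.19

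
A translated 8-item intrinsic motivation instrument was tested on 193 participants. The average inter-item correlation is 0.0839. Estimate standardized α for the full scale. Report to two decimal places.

Standardized α = k·r̄ / (1 + (k−1)·r̄) = 8 × 0.0839 / (1 + 7 × 0.0839)
  = 0.6712 / 1.5873 = 0.42

α = 0.42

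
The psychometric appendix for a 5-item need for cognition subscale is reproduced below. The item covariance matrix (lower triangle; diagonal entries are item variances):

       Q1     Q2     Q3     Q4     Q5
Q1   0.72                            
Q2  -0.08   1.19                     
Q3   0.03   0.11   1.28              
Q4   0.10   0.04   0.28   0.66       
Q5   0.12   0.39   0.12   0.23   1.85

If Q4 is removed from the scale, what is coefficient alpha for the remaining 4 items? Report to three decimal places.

Remaining items: Q1, Q2, Q3, Q5 (k = 4).
Σσ²ᵢ = 0.72 + 1.19 + 1.28 + 1.85 = 5.04
σ²_T = 5.04 + 2 × 0.69 = 6.42
α (item deleted) = (4/3)·(1 − 5.04/6.42) = 0.287

α = 0.287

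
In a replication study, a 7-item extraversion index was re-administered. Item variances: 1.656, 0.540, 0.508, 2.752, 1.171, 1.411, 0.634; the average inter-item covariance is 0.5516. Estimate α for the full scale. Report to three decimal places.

α = 0.849

Σσᵢ² = 1.656 + 0.540 + 0.508 + 2.752 + 1.171 + 1.411 + 0.634 = 8.672
Sum of the 21 distinct covariances = 21 × 0.5516 = 11.5836
total variance = Σσᵢ² + 2·Σcov = 8.672 + 2 × 11.5836 = 31.8392
α = (7/6)·(1 − 8.672/31.8392) = 0.849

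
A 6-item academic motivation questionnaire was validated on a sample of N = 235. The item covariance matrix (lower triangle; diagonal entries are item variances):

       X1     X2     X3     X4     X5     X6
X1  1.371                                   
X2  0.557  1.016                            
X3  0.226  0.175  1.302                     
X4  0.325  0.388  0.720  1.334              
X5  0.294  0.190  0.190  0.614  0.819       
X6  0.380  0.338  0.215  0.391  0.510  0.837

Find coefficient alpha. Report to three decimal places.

sum of item variances = 1.371 + 1.016 + 1.302 + 1.334 + 0.819 + 0.837 = 6.679
Sum of the distinct covariances = 5.513
σ²_total = 6.679 + 2 × 5.513 = 17.705
α = (k/(k−1))·(1 − sum of item variances/σ²_total) = (6/5)·(1 − 6.679/17.705) = 0.747

α = 0.747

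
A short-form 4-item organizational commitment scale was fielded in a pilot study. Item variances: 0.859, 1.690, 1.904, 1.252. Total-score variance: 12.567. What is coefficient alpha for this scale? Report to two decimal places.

coefficient alpha = 0.73

Σσᵢ² = 0.859 + 1.690 + 1.904 + 1.252 = 5.705
α = (k/(k−1))·(1 − Σσᵢ²/σ²_total) = (4/3)·(1 − 5.705/12.567) = 0.73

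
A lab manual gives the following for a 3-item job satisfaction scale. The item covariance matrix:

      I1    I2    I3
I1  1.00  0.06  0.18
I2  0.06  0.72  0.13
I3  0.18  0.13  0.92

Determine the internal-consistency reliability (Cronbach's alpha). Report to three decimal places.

ΣVar(i) = 1.00 + 0.72 + 0.92 = 2.64
Sum of off-diagonal covariances = 0.37
σ²_total = 2.64 + 2 × 0.37 = 3.38
α = (k/(k−1))·(1 − ΣVar(i)/σ²_total) = (3/2)·(1 − 2.64/3.38) = 0.328

Cronbach's alpha = 0.328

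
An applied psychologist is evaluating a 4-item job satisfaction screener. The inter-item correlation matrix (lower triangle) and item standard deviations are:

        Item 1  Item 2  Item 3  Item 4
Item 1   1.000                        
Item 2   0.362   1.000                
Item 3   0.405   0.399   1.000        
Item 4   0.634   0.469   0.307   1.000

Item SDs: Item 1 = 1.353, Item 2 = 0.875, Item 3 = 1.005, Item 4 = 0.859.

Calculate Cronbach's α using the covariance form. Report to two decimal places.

Σσ²ᵢ = 1.353² + 0.875² + 1.005² + 0.859² = 4.3441
Covariances σ_ij = r_ij · s_i · s_j:
  σ(Item 1,Item 2) = 0.362 × 1.353 × 0.875 = 0.4286
  σ(Item 1,Item 3) = 0.405 × 1.353 × 1.005 = 0.5507
  σ(Item 1,Item 4) = 0.634 × 1.353 × 0.859 = 0.7369
  σ(Item 2,Item 3) = 0.399 × 0.875 × 1.005 = 0.3509
  σ(Item 2,Item 4) = 0.469 × 0.875 × 0.859 = 0.3525
  σ(Item 3,Item 4) = 0.307 × 1.005 × 0.859 = 0.2650
σ²_T = Σσ²ᵢ + 2·Σσ_ij = 4.3441 + 2 × 2.6846 = 9.7133
α = (4/3)·(1 − 4.3441/9.7133) = 0.74

Cronbach's α = 0.74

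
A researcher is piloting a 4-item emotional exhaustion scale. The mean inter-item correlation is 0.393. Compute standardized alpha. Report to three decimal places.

Standardized α = k·r̄ / (1 + (k−1)·r̄) = 4 × 0.393 / (1 + 3 × 0.393)
  = 1.5720 / 2.1790 = 0.721

α = 0.721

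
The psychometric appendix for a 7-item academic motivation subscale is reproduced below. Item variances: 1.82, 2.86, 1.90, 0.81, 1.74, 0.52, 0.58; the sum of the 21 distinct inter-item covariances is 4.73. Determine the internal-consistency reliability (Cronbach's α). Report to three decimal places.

ΣVar(i) = 1.82 + 2.86 + 1.90 + 0.81 + 1.74 + 0.52 + 0.58 = 10.23
Sum of distinct covariances = 4.73
Var(T) = ΣVar(i) + 2·Σcov = 10.23 + 2 × 4.73 = 19.69
α = (7/6)·(1 − 10.23/19.69) = 0.561

α = 0.561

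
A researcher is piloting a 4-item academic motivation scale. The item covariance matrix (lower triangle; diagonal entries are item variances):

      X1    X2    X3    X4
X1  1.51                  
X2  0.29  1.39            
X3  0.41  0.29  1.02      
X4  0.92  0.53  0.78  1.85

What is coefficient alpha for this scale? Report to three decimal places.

sum of item variances = 1.51 + 1.39 + 1.02 + 1.85 = 5.77
Σ_{i<j} σ_ij = 3.22
σ²_T = 5.77 + 2 × 3.22 = 12.21
α = (k/(k−1))·(1 − sum of item variances/σ²_T) = (4/3)·(1 − 5.77/12.21) = 0.703

α = 0.703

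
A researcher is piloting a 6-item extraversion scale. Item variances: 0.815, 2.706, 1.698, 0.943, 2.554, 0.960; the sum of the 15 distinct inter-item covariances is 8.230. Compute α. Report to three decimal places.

α = 0.756

Σσᵢ² = 0.815 + 2.706 + 1.698 + 0.943 + 2.554 + 0.960 = 9.676
Sum of distinct covariances = 8.230
σ²_T = Σσᵢ² + 2·Σcov = 9.676 + 2 × 8.230 = 26.136
α = (6/5)·(1 − 9.676/26.136) = 0.756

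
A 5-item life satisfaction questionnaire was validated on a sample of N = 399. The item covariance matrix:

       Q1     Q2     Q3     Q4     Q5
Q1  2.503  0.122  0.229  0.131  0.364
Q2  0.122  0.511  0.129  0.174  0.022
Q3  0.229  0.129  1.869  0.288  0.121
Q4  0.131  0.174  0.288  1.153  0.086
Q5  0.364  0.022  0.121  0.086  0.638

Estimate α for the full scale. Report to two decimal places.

α = 0.42

ΣVar(i) = 2.503 + 0.511 + 1.869 + 1.153 + 0.638 = 6.674
Σ_{i<j} σ_ij = 1.666
total variance = 6.674 + 2 × 1.666 = 10.006
α = (k/(k−1))·(1 − ΣVar(i)/total variance) = (5/4)·(1 − 6.674/10.006) = 0.42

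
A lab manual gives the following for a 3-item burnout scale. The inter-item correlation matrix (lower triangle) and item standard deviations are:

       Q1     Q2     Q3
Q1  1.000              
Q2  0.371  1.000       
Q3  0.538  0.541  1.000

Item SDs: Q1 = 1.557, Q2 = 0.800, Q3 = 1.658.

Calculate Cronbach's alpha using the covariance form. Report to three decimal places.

Σσ²ᵢ = 1.557² + 0.800² + 1.658² = 5.8132
Covariances σ_ij = r_ij · s_i · s_j:
  σ(Q1,Q2) = 0.371 × 1.557 × 0.800 = 0.4621
  σ(Q1,Q3) = 0.538 × 1.557 × 1.658 = 1.3889
  σ(Q2,Q3) = 0.541 × 0.800 × 1.658 = 0.7176
σ²_T = Σσ²ᵢ + 2·Σσ_ij = 5.8132 + 2 × 2.5686 = 10.9504
α = (3/2)·(1 − 5.8132/10.9504) = 0.704

Cronbach's alpha = 0.704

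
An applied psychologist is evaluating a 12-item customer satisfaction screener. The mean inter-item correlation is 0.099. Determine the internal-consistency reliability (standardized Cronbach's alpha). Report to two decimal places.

Standardized α = k·r̄ / (1 + (k−1)·r̄) = 12 × 0.099 / (1 + 11 × 0.099)
  = 1.1880 / 2.0890 = 0.57

standardized Cronbach's alpha = 0.57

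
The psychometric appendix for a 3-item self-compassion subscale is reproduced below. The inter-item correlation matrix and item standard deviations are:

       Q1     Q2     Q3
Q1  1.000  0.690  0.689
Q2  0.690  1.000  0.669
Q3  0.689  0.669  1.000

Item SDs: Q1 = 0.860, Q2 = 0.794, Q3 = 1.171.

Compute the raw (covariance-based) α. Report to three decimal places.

α = 0.849

Σσ²ᵢ = 0.860² + 0.794² + 1.171² = 2.7413
Covariances σ_ij = r_ij · s_i · s_j:
  σ(Q1,Q2) = 0.690 × 0.860 × 0.794 = 0.4712
  σ(Q1,Q3) = 0.689 × 0.860 × 1.171 = 0.6939
  σ(Q2,Q3) = 0.669 × 0.794 × 1.171 = 0.6220
σ²_T = Σσ²ᵢ + 2·Σσ_ij = 2.7413 + 2 × 1.7871 = 6.3155
α = (3/2)·(1 − 2.7413/6.3155) = 0.849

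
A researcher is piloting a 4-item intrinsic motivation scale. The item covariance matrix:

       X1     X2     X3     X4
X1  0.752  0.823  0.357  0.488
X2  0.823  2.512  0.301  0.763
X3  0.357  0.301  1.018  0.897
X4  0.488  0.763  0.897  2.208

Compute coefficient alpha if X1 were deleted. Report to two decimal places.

Remaining items: X2, X3, X4 (k = 3).
sum of item variances = 2.512 + 1.018 + 2.208 = 5.738
total variance = 5.738 + 2 × 1.961 = 9.660
α (item deleted) = (3/2)·(1 − 5.738/9.660) = 0.61

coefficient alpha = 0.61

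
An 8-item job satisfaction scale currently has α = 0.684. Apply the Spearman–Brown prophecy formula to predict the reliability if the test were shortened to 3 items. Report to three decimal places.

Length factor m = 3/8 = 0.3750
α' = m·α / (1 − (1−m)·α)
   = 3/8 × 0.684 / (1 − (1 − 3/8) × 0.684)
   = 0.2565 / 0.5725 = 0.448

predicted reliability = 0.448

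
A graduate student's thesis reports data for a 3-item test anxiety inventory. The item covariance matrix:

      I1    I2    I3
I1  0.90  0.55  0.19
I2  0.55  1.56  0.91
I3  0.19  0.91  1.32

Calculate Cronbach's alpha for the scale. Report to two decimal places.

α = 0.70

Σσ²ᵢ = 0.90 + 1.56 + 1.32 = 3.78
Sum of the distinct covariances = 1.65
σ²_total = 3.78 + 2 × 1.65 = 7.08
α = (k/(k−1))·(1 − Σσ²ᵢ/σ²_total) = (3/2)·(1 − 3.78/7.08) = 0.70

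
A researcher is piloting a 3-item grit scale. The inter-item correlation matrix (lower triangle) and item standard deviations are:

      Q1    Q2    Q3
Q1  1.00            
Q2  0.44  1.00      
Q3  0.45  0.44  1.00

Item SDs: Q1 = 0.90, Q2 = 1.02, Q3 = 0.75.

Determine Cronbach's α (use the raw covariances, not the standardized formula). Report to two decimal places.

Cronbach's α = 0.70

Σσ²ᵢ = 0.90² + 1.02² + 0.75² = 2.4129
Covariances σ_ij = r_ij · s_i · s_j:
  σ(Q1,Q2) = 0.44 × 0.90 × 1.02 = 0.4039
  σ(Q1,Q3) = 0.45 × 0.90 × 0.75 = 0.3038
  σ(Q2,Q3) = 0.44 × 1.02 × 0.75 = 0.3366
σ²_T = Σσ²ᵢ + 2·Σσ_ij = 2.4129 + 2 × 1.0443 = 4.5015
α = (3/2)·(1 − 2.4129/4.5015) = 0.70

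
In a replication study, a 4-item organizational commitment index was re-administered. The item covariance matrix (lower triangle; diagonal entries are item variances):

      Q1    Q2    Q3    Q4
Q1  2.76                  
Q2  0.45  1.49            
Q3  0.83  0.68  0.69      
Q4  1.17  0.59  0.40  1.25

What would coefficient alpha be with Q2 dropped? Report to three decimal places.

α = 0.758

Remaining items: Q1, Q3, Q4 (k = 3).
sum of item variances = 2.76 + 0.69 + 1.25 = 4.70
σ²_T = 4.70 + 2 × 2.40 = 9.50
α (item deleted) = (3/2)·(1 − 4.70/9.50) = 0.758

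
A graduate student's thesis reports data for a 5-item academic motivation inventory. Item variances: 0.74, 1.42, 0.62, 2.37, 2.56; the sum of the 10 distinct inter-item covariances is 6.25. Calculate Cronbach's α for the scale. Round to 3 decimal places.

Cronbach's α = 0.773

ΣVar(i) = 0.74 + 1.42 + 0.62 + 2.37 + 2.56 = 7.71
Sum of distinct covariances = 6.25
Var(T) = ΣVar(i) + 2·Σcov = 7.71 + 2 × 6.25 = 20.21
α = (5/4)·(1 − 7.71/20.21) = 0.773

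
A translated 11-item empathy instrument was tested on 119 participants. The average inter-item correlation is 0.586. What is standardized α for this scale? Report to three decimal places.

standardized α = 0.940

Standardized α = k·r̄ / (1 + (k−1)·r̄) = 11 × 0.586 / (1 + 10 × 0.586)
  = 6.4460 / 6.8600 = 0.940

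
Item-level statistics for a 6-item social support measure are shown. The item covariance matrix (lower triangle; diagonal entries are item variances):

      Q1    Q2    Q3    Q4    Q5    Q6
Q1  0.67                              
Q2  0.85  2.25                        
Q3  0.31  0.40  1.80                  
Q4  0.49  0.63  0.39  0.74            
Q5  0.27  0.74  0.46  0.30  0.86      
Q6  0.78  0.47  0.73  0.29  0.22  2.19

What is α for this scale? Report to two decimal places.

α = 0.76

Σσ²ᵢ = 0.67 + 2.25 + 1.80 + 0.74 + 0.86 + 2.19 = 8.51
Sum of off-diagonal covariances = 7.33
σ²_total = 8.51 + 2 × 7.33 = 23.17
α = (k/(k−1))·(1 − Σσ²ᵢ/σ²_total) = (6/5)·(1 − 8.51/23.17) = 0.76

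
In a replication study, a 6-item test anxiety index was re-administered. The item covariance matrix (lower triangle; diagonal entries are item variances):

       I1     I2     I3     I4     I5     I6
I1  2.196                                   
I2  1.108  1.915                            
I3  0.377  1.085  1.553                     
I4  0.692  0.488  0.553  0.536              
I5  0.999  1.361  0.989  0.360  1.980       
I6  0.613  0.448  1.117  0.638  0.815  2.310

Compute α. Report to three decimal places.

Σσᵢ² = 2.196 + 1.915 + 1.553 + 0.536 + 1.980 + 2.310 = 10.490
Sum of the distinct covariances = 11.643
σ²_total = 10.490 + 2 × 11.643 = 33.776
α = (k/(k−1))·(1 − Σσᵢ²/σ²_total) = (6/5)·(1 − 10.490/33.776) = 0.827

α = 0.827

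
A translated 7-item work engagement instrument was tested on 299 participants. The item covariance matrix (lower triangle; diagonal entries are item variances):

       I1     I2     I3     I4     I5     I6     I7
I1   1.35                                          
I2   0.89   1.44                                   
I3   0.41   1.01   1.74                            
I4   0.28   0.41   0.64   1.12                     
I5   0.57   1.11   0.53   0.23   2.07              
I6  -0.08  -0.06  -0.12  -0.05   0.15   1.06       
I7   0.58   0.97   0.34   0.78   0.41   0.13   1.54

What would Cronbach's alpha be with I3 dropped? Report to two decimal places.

Cronbach's alpha = 0.71

Remaining items: I1, I2, I4, I5, I6, I7 (k = 6).
ΣVar(i) = 1.35 + 1.44 + 1.12 + 2.07 + 1.06 + 1.54 = 8.58
σ²_T = 8.58 + 2 × 6.32 = 21.22
α (item deleted) = (6/5)·(1 − 8.58/21.22) = 0.71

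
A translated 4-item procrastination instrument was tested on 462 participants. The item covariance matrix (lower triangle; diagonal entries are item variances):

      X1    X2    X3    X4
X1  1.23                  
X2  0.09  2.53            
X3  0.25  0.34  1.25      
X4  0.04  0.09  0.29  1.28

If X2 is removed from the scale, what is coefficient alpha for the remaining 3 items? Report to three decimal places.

Remaining items: X1, X3, X4 (k = 3).
Σσᵢ² = 1.23 + 1.25 + 1.28 = 3.76
σ²_total = 3.76 + 2 × 0.58 = 4.92
α (item deleted) = (3/2)·(1 − 3.76/4.92) = 0.354

α = 0.354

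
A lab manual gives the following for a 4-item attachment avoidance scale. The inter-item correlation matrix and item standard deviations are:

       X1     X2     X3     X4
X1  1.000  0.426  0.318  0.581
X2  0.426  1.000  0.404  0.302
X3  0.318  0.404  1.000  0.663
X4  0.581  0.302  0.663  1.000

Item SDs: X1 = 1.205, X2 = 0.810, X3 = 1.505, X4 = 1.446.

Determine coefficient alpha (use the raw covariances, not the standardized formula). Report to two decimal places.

Σσ²ᵢ = 1.205² + 0.810² + 1.505² + 1.446² = 6.4641
Covariances σ_ij = r_ij · s_i · s_j:
  σ(X1,X2) = 0.426 × 1.205 × 0.810 = 0.4158
  σ(X1,X3) = 0.318 × 1.205 × 1.505 = 0.5767
  σ(X1,X4) = 0.581 × 1.205 × 1.446 = 1.0124
  σ(X2,X3) = 0.404 × 0.810 × 1.505 = 0.4925
  σ(X2,X4) = 0.302 × 0.810 × 1.446 = 0.3537
  σ(X3,X4) = 0.663 × 1.505 × 1.446 = 1.4428
σ²_T = Σσ²ᵢ + 2·Σσ_ij = 6.4641 + 2 × 4.2939 = 15.0519
α = (4/3)·(1 − 6.4641/15.0519) = 0.76

coefficient alpha = 0.76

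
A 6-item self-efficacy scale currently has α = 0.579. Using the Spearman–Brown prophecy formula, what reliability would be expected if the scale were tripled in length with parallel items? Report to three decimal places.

Length factor m = 3
α' = m·α / (1 + (m−1)·α)
   = 3 × 0.579 / (1 + (3 − 1) × 0.579)
   = 1.7370 / 2.1580 = 0.805

predicted reliability = 0.805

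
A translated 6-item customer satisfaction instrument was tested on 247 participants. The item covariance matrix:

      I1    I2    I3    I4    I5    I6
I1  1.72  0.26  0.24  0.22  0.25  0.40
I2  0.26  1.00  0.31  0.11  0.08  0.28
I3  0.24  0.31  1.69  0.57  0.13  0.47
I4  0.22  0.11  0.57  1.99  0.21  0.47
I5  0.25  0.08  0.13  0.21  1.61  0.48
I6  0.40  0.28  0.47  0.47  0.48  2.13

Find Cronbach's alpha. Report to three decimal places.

sum of item variances = 1.72 + 1.00 + 1.69 + 1.99 + 1.61 + 2.13 = 10.14
Σ_{i<j} σ_ij = 4.48
total variance = 10.14 + 2 × 4.48 = 19.10
α = (k/(k−1))·(1 − sum of item variances/total variance) = (6/5)·(1 − 10.14/19.10) = 0.563

Cronbach's alpha = 0.563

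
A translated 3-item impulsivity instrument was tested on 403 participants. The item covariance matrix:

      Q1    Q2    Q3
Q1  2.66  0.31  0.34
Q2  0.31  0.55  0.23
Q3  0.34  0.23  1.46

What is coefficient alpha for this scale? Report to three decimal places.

α = 0.411

ΣVar(i) = 2.66 + 0.55 + 1.46 = 4.67
Sum of the distinct covariances = 0.88
σ²_total = 4.67 + 2 × 0.88 = 6.43
α = (k/(k−1))·(1 − ΣVar(i)/σ²_total) = (3/2)·(1 − 4.67/6.43) = 0.411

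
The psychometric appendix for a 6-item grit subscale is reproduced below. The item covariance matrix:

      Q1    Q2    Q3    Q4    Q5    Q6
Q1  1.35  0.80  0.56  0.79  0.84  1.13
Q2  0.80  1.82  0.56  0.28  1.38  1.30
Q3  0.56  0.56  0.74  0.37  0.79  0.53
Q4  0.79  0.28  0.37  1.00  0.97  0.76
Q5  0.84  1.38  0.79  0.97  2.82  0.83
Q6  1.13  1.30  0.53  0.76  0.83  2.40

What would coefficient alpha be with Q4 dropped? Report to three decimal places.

coefficient alpha = 0.820

Remaining items: Q1, Q2, Q3, Q5, Q6 (k = 5).
ΣVar(i) = 1.35 + 1.82 + 0.74 + 2.82 + 2.40 = 9.13
σ²_T = 9.13 + 2 × 8.72 = 26.57
α (item deleted) = (5/4)·(1 − 9.13/26.57) = 0.820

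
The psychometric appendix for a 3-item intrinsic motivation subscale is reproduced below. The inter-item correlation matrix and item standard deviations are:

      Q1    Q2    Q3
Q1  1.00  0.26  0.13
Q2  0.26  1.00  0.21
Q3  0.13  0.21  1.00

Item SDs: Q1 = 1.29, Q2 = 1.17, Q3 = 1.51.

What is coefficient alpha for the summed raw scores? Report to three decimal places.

Σσ²ᵢ = 1.29² + 1.17² + 1.51² = 5.3131
Covariances σ_ij = r_ij · s_i · s_j:
  σ(Q1,Q2) = 0.26 × 1.29 × 1.17 = 0.3924
  σ(Q1,Q3) = 0.13 × 1.29 × 1.51 = 0.2532
  σ(Q2,Q3) = 0.21 × 1.17 × 1.51 = 0.3710
σ²_T = Σσ²ᵢ + 2·Σσ_ij = 5.3131 + 2 × 1.0166 = 7.3463
α = (3/2)·(1 − 5.3131/7.3463) = 0.415

coefficient alpha = 0.415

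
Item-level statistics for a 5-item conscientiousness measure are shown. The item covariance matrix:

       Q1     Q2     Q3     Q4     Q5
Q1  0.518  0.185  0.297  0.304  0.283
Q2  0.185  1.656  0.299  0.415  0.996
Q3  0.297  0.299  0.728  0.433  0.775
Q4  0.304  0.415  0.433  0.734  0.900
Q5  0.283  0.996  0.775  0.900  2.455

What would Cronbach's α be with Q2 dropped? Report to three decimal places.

Remaining items: Q1, Q3, Q4, Q5 (k = 4).
ΣVar(i) = 0.518 + 0.728 + 0.734 + 2.455 = 4.435
σ²_total = 4.435 + 2 × 2.992 = 10.419
α (item deleted) = (4/3)·(1 − 4.435/10.419) = 0.766

α = 0.766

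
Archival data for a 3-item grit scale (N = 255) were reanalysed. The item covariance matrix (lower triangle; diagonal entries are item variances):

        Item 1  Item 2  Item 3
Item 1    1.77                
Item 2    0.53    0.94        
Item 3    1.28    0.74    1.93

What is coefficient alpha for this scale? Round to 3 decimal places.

sum of item variances = 1.77 + 0.94 + 1.93 = 4.64
Σ_{i<j} σ_ij = 2.55
σ²_T = 4.64 + 2 × 2.55 = 9.74
α = (k/(k−1))·(1 − sum of item variances/σ²_T) = (3/2)·(1 − 4.64/9.74) = 0.785

α = 0.785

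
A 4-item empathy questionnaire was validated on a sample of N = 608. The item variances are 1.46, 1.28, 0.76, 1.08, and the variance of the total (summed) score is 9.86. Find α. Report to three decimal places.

Σσ²ᵢ = 1.46 + 1.28 + 0.76 + 1.08 = 4.58
α = (k/(k−1))·(1 − Σσ²ᵢ/σ²_total) = (4/3)·(1 − 4.58/9.86) = 0.714

α = 0.714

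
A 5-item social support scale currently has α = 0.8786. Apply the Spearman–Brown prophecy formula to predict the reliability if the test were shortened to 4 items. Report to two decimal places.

Length factor m = 4/5 = 0.8000
α' = m·α / (1 − (1−m)·α)
   = 4/5 × 0.8786 / (1 − (1 − 4/5) × 0.8786)
   = 0.7029 / 0.8243 = 0.85

predicted reliability = 0.85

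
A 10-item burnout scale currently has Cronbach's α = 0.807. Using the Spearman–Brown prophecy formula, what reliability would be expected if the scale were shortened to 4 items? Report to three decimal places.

Length factor m = 4/10 = 0.4000
α' = m·α / (1 − (1−m)·α)
   = 4/10 × 0.807 / (1 − (1 − 4/10) × 0.807)
   = 0.3228 / 0.5158 = 0.626

predicted reliability = 0.626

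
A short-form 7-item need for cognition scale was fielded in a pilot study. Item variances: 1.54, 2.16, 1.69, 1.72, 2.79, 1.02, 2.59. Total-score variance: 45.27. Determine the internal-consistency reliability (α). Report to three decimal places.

α = 0.818

ΣVar(i) = 1.54 + 2.16 + 1.69 + 1.72 + 2.79 + 1.02 + 2.59 = 13.51
α = (k/(k−1))·(1 − ΣVar(i)/σ²_T) = (7/6)·(1 − 13.51/45.27) = 0.818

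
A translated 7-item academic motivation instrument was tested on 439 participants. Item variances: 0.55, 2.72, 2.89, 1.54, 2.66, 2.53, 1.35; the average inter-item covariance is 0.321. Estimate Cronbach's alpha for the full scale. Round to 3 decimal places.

Cronbach's alpha = 0.567

ΣVar(i) = 0.55 + 2.72 + 2.89 + 1.54 + 2.66 + 2.53 + 1.35 = 14.24
Sum of the 21 distinct covariances = 21 × 0.321 = 6.741
total variance = ΣVar(i) + 2·Σcov = 14.24 + 2 × 6.741 = 27.722
α = (7/6)·(1 − 14.24/27.722) = 0.567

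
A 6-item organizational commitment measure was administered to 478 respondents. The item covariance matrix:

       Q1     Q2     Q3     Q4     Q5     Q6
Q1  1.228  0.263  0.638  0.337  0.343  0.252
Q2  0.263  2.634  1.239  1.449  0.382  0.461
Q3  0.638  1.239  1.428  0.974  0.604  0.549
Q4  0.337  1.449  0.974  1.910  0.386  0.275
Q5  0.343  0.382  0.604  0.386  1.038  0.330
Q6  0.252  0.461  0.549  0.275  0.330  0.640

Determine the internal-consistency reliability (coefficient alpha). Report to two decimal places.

α = 0.79

Σσ²ᵢ = 1.228 + 2.634 + 1.428 + 1.910 + 1.038 + 0.640 = 8.878
Sum of off-diagonal covariances = 8.482
σ²_total = 8.878 + 2 × 8.482 = 25.842
α = (k/(k−1))·(1 − Σσ²ᵢ/σ²_total) = (6/5)·(1 − 8.878/25.842) = 0.79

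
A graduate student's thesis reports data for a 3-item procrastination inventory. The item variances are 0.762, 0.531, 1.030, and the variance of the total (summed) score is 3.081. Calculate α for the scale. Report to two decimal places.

α = 0.37

ΣVar(i) = 0.762 + 0.531 + 1.030 = 2.323
α = (k/(k−1))·(1 − ΣVar(i)/Var(T)) = (3/2)·(1 − 2.323/3.081) = 0.37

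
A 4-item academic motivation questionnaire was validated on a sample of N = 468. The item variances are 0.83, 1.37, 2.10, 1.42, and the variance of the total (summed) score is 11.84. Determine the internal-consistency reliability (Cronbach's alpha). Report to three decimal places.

α = 0.689

Σσ²ᵢ = 0.83 + 1.37 + 2.10 + 1.42 = 5.72
α = (k/(k−1))·(1 − Σσ²ᵢ/total variance) = (4/3)·(1 − 5.72/11.84) = 0.689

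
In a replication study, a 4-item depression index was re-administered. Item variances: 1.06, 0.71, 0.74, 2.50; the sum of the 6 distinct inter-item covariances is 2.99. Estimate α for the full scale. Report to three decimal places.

α = 0.726

sum of item variances = 1.06 + 0.71 + 0.74 + 2.50 = 5.01
Sum of distinct covariances = 2.99
σ²_T = sum of item variances + 2·Σcov = 5.01 + 2 × 2.99 = 10.99
α = (4/3)·(1 − 5.01/10.99) = 0.726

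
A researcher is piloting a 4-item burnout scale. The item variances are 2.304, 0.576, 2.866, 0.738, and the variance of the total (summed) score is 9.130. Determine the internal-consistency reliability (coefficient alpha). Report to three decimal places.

α = 0.386

Σσᵢ² = 2.304 + 0.576 + 2.866 + 0.738 = 6.484
α = (k/(k−1))·(1 − Σσᵢ²/σ²_total) = (4/3)·(1 − 6.484/9.130) = 0.386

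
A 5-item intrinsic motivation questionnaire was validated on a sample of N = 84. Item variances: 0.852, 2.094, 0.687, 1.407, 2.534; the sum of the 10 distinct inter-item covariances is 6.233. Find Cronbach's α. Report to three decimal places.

Cronbach's α = 0.778

Σσ²ᵢ = 0.852 + 2.094 + 0.687 + 1.407 + 2.534 = 7.574
Sum of distinct covariances = 6.233
σ²_total = Σσ²ᵢ + 2·Σcov = 7.574 + 2 × 6.233 = 20.040
α = (5/4)·(1 − 7.574/20.040) = 0.778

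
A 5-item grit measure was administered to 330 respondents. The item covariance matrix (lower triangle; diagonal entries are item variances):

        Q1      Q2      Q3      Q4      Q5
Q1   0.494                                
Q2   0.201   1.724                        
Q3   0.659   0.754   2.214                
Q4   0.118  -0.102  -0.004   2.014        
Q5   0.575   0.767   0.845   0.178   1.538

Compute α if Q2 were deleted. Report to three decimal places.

α = 0.575

Remaining items: Q1, Q3, Q4, Q5 (k = 4).
Σσᵢ² = 0.494 + 2.214 + 2.014 + 1.538 = 6.260
total variance = 6.260 + 2 × 2.371 = 11.002
α (item deleted) = (4/3)·(1 − 6.260/11.002) = 0.575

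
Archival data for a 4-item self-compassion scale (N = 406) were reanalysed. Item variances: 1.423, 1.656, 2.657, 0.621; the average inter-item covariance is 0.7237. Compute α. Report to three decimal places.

α = 0.770

Σσᵢ² = 1.423 + 1.656 + 2.657 + 0.621 = 6.357
Sum of the 6 distinct covariances = 6 × 0.7237 = 4.3422
σ²_total = Σσᵢ² + 2·Σcov = 6.357 + 2 × 4.3422 = 15.0414
α = (4/3)·(1 − 6.357/15.0414) = 0.770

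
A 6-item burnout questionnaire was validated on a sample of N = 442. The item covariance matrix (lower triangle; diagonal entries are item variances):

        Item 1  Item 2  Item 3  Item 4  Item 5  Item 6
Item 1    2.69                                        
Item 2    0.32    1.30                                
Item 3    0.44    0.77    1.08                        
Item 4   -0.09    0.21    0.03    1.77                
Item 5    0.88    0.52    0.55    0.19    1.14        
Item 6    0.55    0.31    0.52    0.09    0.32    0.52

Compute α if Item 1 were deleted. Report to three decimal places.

Remaining items: Item 2, Item 3, Item 4, Item 5, Item 6 (k = 5).
ΣVar(i) = 1.30 + 1.08 + 1.77 + 1.14 + 0.52 = 5.81
σ²_total = 5.81 + 2 × 3.51 = 12.83
α (item deleted) = (5/4)·(1 − 5.81/12.83) = 0.684

α = 0.684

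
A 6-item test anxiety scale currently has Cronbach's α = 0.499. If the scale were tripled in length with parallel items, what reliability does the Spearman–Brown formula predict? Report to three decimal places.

Length factor m = 3
α' = m·α / (1 + (m−1)·α)
   = 3 × 0.499 / (1 + (3 − 1) × 0.499)
   = 1.4970 / 1.9980 = 0.749

predicted reliability = 0.749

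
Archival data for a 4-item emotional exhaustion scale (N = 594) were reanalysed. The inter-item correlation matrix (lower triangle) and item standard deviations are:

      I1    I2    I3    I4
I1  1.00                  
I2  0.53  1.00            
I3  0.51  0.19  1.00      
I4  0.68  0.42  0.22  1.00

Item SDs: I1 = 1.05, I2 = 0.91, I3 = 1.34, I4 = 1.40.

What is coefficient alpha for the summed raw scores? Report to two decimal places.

Σσ²ᵢ = 1.05² + 0.91² + 1.34² + 1.40² = 5.6862
Covariances σ_ij = r_ij · s_i · s_j:
  σ(I1,I2) = 0.53 × 1.05 × 0.91 = 0.5064
  σ(I1,I3) = 0.51 × 1.05 × 1.34 = 0.7176
  σ(I1,I4) = 0.68 × 1.05 × 1.40 = 0.9996
  σ(I2,I3) = 0.19 × 0.91 × 1.34 = 0.2317
  σ(I2,I4) = 0.42 × 0.91 × 1.40 = 0.5351
  σ(I3,I4) = 0.22 × 1.34 × 1.40 = 0.4127
σ²_T = Σσ²ᵢ + 2·Σσ_ij = 5.6862 + 2 × 3.4031 = 12.4924
α = (4/3)·(1 − 5.6862/12.4924) = 0.73

coefficient alpha = 0.73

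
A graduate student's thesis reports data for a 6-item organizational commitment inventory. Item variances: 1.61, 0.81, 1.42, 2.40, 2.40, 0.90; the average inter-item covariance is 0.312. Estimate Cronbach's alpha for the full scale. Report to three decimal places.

ΣVar(i) = 1.61 + 0.81 + 1.42 + 2.40 + 2.40 + 0.90 = 9.54
Sum of the 15 distinct covariances = 15 × 0.312 = 4.680
σ²_total = ΣVar(i) + 2·Σcov = 9.54 + 2 × 4.680 = 18.900
α = (6/5)·(1 − 9.54/18.900) = 0.594

Cronbach's alpha = 0.594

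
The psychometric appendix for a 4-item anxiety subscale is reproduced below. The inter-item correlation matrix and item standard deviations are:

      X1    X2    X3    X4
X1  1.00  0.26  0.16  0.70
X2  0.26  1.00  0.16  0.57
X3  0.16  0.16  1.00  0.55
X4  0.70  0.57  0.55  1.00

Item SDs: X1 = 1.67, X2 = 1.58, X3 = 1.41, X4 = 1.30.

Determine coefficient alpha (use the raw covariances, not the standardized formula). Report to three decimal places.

Σσ²ᵢ = 1.67² + 1.58² + 1.41² + 1.30² = 8.9634
Covariances σ_ij = r_ij · s_i · s_j:
  σ(X1,X2) = 0.26 × 1.67 × 1.58 = 0.6860
  σ(X1,X3) = 0.16 × 1.67 × 1.41 = 0.3768
  σ(X1,X4) = 0.70 × 1.67 × 1.30 = 1.5197
  σ(X2,X3) = 0.16 × 1.58 × 1.41 = 0.3564
  σ(X2,X4) = 0.57 × 1.58 × 1.30 = 1.1708
  σ(X3,X4) = 0.55 × 1.41 × 1.30 = 1.0082
σ²_T = Σσ²ᵢ + 2·Σσ_ij = 8.9634 + 2 × 5.1179 = 19.1992
α = (4/3)·(1 − 8.9634/19.1992) = 0.711

α = 0.711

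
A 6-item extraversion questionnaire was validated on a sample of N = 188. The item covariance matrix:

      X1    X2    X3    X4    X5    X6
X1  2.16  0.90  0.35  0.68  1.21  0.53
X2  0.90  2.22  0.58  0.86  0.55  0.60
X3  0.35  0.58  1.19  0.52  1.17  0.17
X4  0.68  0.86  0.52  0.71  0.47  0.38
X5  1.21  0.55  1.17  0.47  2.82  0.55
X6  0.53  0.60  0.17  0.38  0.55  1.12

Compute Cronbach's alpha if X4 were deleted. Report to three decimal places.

α = 0.727

Remaining items: X1, X2, X3, X5, X6 (k = 5).
ΣVar(i) = 2.16 + 2.22 + 1.19 + 2.82 + 1.12 = 9.51
total variance = 9.51 + 2 × 6.61 = 22.73
α (item deleted) = (5/4)·(1 − 9.51/22.73) = 0.727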